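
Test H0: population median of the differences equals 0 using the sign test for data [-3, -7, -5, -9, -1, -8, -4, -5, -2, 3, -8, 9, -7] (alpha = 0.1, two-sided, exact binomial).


Step 1: Discard zero differences. Original n = 13; n_eff = number of nonzero differences = 13.
Nonzero differences (with sign): -3, -7, -5, -9, -1, -8, -4, -5, -2, +3, -8, +9, -7
Step 2: Count signs: positive = 2, negative = 11.
Step 3: Under H0: P(positive) = 0.5, so the number of positives S ~ Bin(13, 0.5).
Step 4: Two-sided exact p-value = sum of Bin(13,0.5) probabilities at or below the observed probability = 0.022461.
Step 5: alpha = 0.1. reject H0.

n_eff = 13, pos = 2, neg = 11, p = 0.022461, reject H0.


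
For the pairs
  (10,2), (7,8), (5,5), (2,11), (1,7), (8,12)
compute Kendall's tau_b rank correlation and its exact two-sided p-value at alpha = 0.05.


Step 1: Enumerate the 15 unordered pairs (i,j) with i<j and classify each by sign(x_j-x_i) * sign(y_j-y_i).
  (1,2):dx=-3,dy=+6->D; (1,3):dx=-5,dy=+3->D; (1,4):dx=-8,dy=+9->D; (1,5):dx=-9,dy=+5->D
  (1,6):dx=-2,dy=+10->D; (2,3):dx=-2,dy=-3->C; (2,4):dx=-5,dy=+3->D; (2,5):dx=-6,dy=-1->C
  (2,6):dx=+1,dy=+4->C; (3,4):dx=-3,dy=+6->D; (3,5):dx=-4,dy=+2->D; (3,6):dx=+3,dy=+7->C
  (4,5):dx=-1,dy=-4->C; (4,6):dx=+6,dy=+1->C; (5,6):dx=+7,dy=+5->C
Step 2: C = 7, D = 8, total pairs = 15.
Step 3: tau = (C - D)/(n(n-1)/2) = (7 - 8)/15 = -0.066667.
Step 4: Exact two-sided p-value (enumerate n! = 720 permutations of y under H0): p = 1.000000.
Step 5: alpha = 0.05. fail to reject H0.

tau_b = -0.0667 (C=7, D=8), p = 1.000000, fail to reject H0.


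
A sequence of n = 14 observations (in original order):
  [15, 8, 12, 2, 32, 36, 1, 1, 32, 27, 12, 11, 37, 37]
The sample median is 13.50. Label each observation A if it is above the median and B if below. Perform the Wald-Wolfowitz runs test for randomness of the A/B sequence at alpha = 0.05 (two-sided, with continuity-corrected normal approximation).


Step 1: Compute median = 13.50; label A = above, B = below.
Labels in order: ABBBAABBAABBAA  (n_A = 7, n_B = 7)
Step 2: Count runs R = 7.
Step 3: Under H0 (random ordering), E[R] = 2*n_A*n_B/(n_A+n_B) + 1 = 2*7*7/14 + 1 = 8.0000.
        Var[R] = 2*n_A*n_B*(2*n_A*n_B - n_A - n_B) / ((n_A+n_B)^2 * (n_A+n_B-1)) = 8232/2548 = 3.2308.
        SD[R] = 1.7974.
Step 4: Continuity-corrected z = (R + 0.5 - E[R]) / SD[R] = (7 + 0.5 - 8.0000) / 1.7974 = -0.2782.
Step 5: Two-sided p-value via normal approximation = 2*(1 - Phi(|z|)) = 0.780879.
Step 6: alpha = 0.05. fail to reject H0.

R = 7, z = -0.2782, p = 0.780879, fail to reject H0.


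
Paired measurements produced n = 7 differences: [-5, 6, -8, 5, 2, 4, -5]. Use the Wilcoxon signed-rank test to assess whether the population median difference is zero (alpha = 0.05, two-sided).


Step 1: Drop any zero differences (none here) and take |d_i|.
|d| = [5, 6, 8, 5, 2, 4, 5]
Step 2: Midrank |d_i| (ties get averaged ranks).
ranks: |5|->4, |6|->6, |8|->7, |5|->4, |2|->1, |4|->2, |5|->4
Step 3: Attach original signs; sum ranks with positive sign and with negative sign.
W+ = 6 + 4 + 1 + 2 = 13
W- = 4 + 7 + 4 = 15
(Check: W+ + W- = 28 should equal n(n+1)/2 = 28.)
Step 4: Test statistic W = min(W+, W-) = 13.
Step 5: Ties in |d|, so use the tie-corrected normal approximation.
        E[W] = n(n+1)/4 = 7*8/4 = 14.
        Tie groups: |d|=5 (t=3); sum(t^3 - t) = 24.
        Var[W] = n(n+1)(2n+1)/24 - sum(t^3-t)/48 = 840/24 - 24/48 = 34.5.
        z = (W - E[W]) / sqrt(Var[W]) = (13 - 14) / 5.8737 = -0.1703.
        Two-sided p = 2*Phi(z) = 0.864813.
Step 6: alpha = 0.05. fail to reject H0.

W+ = 13, W- = 15, W = min = 13, p = 0.864813, fail to reject H0.


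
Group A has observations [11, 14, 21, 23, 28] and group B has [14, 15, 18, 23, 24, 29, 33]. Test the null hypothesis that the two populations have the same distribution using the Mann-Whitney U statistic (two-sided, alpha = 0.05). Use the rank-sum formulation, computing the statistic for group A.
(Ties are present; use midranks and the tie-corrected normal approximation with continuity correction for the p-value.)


Step 1: Combine and sort all 12 observations; assign midranks.
sorted (value, group): (11,X), (14,X), (14,Y), (15,Y), (18,Y), (21,X), (23,X), (23,Y), (24,Y), (28,X), (29,Y), (33,Y)
ranks: 11->1, 14->2.5, 14->2.5, 15->4, 18->5, 21->6, 23->7.5, 23->7.5, 24->9, 28->10, 29->11, 33->12
Step 2: Rank sum for X: R1 = 1 + 2.5 + 6 + 7.5 + 10 = 27.
Step 3: U_X = R1 - n1(n1+1)/2 = 27 - 5*6/2 = 27 - 15 = 12.
       U_Y = n1*n2 - U_X = 35 - 12 = 23.
Step 4: Ties are present, so use the tie-corrected normal approximation (with continuity correction) for the p-value.
Step 5: p-value = 0.415157; compare to alpha = 0.05. fail to reject H0.

U_X = 12, p = 0.415157, fail to reject H0 at alpha = 0.05.


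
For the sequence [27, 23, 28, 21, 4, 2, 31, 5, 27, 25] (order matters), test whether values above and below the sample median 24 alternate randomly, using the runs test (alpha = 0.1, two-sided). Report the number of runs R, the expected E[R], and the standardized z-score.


Step 1: Compute median = 24; label A = above, B = below.
Labels in order: ABABBBABAA  (n_A = 5, n_B = 5)
Step 2: Count runs R = 7.
Step 3: Under H0 (random ordering), E[R] = 2*n_A*n_B/(n_A+n_B) + 1 = 2*5*5/10 + 1 = 6.0000.
        Var[R] = 2*n_A*n_B*(2*n_A*n_B - n_A - n_B) / ((n_A+n_B)^2 * (n_A+n_B-1)) = 2000/900 = 2.2222.
        SD[R] = 1.4907.
Step 4: Continuity-corrected z = (R - 0.5 - E[R]) / SD[R] = (7 - 0.5 - 6.0000) / 1.4907 = 0.3354.
Step 5: Two-sided p-value via normal approximation = 2*(1 - Phi(|z|)) = 0.737316.
Step 6: alpha = 0.1. fail to reject H0.

R = 7, z = 0.3354, p = 0.737316, fail to reject H0.


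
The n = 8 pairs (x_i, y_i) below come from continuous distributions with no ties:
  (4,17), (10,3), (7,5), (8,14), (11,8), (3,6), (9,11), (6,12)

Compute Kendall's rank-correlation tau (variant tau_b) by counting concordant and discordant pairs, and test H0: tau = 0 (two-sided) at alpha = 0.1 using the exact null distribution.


Step 1: Enumerate the 28 unordered pairs (i,j) with i<j and classify each by sign(x_j-x_i) * sign(y_j-y_i).
  (1,2):dx=+6,dy=-14->D; (1,3):dx=+3,dy=-12->D; (1,4):dx=+4,dy=-3->D; (1,5):dx=+7,dy=-9->D
  (1,6):dx=-1,dy=-11->C; (1,7):dx=+5,dy=-6->D; (1,8):dx=+2,dy=-5->D; (2,3):dx=-3,dy=+2->D
  (2,4):dx=-2,dy=+11->D; (2,5):dx=+1,dy=+5->C; (2,6):dx=-7,dy=+3->D; (2,7):dx=-1,dy=+8->D
  (2,8):dx=-4,dy=+9->D; (3,4):dx=+1,dy=+9->C; (3,5):dx=+4,dy=+3->C; (3,6):dx=-4,dy=+1->D
  (3,7):dx=+2,dy=+6->C; (3,8):dx=-1,dy=+7->D; (4,5):dx=+3,dy=-6->D; (4,6):dx=-5,dy=-8->C
  (4,7):dx=+1,dy=-3->D; (4,8):dx=-2,dy=-2->C; (5,6):dx=-8,dy=-2->C; (5,7):dx=-2,dy=+3->D
  (5,8):dx=-5,dy=+4->D; (6,7):dx=+6,dy=+5->C; (6,8):dx=+3,dy=+6->C; (7,8):dx=-3,dy=+1->D
Step 2: C = 10, D = 18, total pairs = 28.
Step 3: tau = (C - D)/(n(n-1)/2) = (10 - 18)/28 = -0.285714.
Step 4: Exact two-sided p-value (enumerate n! = 40320 permutations of y under H0): p = 0.398760.
Step 5: alpha = 0.1. fail to reject H0.

tau_b = -0.2857 (C=10, D=18), p = 0.398760, fail to reject H0.


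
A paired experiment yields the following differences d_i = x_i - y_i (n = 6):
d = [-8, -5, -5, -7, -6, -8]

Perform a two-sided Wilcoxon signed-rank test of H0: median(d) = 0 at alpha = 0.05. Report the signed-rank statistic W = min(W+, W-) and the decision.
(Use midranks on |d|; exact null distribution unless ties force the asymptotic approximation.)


Step 1: Drop any zero differences (none here) and take |d_i|.
|d| = [8, 5, 5, 7, 6, 8]
Step 2: Midrank |d_i| (ties get averaged ranks).
ranks: |8|->5.5, |5|->1.5, |5|->1.5, |7|->4, |6|->3, |8|->5.5
Step 3: Attach original signs; sum ranks with positive sign and with negative sign.
W+ = 0 = 0
W- = 5.5 + 1.5 + 1.5 + 4 + 3 + 5.5 = 21
(Check: W+ + W- = 21 should equal n(n+1)/2 = 21.)
Step 4: Test statistic W = min(W+, W-) = 0.
Step 5: Ties in |d|, so use the tie-corrected normal approximation.
        E[W] = n(n+1)/4 = 6*7/4 = 10.5.
        Tie groups: |d|=5 (t=2), |d|=8 (t=2); sum(t^3 - t) = 12.
        Var[W] = n(n+1)(2n+1)/24 - sum(t^3-t)/48 = 546/24 - 12/48 = 22.5.
        z = (W - E[W]) / sqrt(Var[W]) = (0 - 10.5) / 4.7434 = -2.2136.
        Two-sided p = 2*Phi(z) = 0.026857.
Step 6: alpha = 0.05. reject H0.

W+ = 0, W- = 21, W = min = 0, p = 0.026857, reject H0.


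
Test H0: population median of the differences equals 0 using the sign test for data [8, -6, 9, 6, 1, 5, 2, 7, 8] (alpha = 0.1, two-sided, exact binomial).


Step 1: Discard zero differences. Original n = 9; n_eff = number of nonzero differences = 9.
Nonzero differences (with sign): +8, -6, +9, +6, +1, +5, +2, +7, +8
Step 2: Count signs: positive = 8, negative = 1.
Step 3: Under H0: P(positive) = 0.5, so the number of positives S ~ Bin(9, 0.5).
Step 4: Two-sided exact p-value = sum of Bin(9,0.5) probabilities at or below the observed probability = 0.039062.
Step 5: alpha = 0.1. reject H0.

n_eff = 9, pos = 8, neg = 1, p = 0.039062, reject H0.


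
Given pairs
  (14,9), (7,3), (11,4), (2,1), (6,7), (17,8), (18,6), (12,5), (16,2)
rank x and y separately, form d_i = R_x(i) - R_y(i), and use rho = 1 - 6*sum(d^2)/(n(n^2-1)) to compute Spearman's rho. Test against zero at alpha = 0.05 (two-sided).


Step 1: Rank x and y separately (midranks; no ties here).
rank(x): 14->6, 7->3, 11->4, 2->1, 6->2, 17->8, 18->9, 12->5, 16->7
rank(y): 9->9, 3->3, 4->4, 1->1, 7->7, 8->8, 6->6, 5->5, 2->2
Step 2: d_i = R_x(i) - R_y(i); compute d_i^2.
  (6-9)^2=9, (3-3)^2=0, (4-4)^2=0, (1-1)^2=0, (2-7)^2=25, (8-8)^2=0, (9-6)^2=9, (5-5)^2=0, (7-2)^2=25
sum(d^2) = 68.
Step 3: rho = 1 - 6*68 / (9*(9^2 - 1)) = 1 - 408/720 = 0.433333.
Step 4: Under H0, t = rho * sqrt((n-2)/(1-rho^2)) = 1.2721 ~ t(7).
Step 5: Two-sided p-value from the t-distribution with 7 df = 0.243952.
Step 6: alpha = 0.05. fail to reject H0.

rho = 0.4333, p = 0.243952, fail to reject H0 at alpha = 0.05.


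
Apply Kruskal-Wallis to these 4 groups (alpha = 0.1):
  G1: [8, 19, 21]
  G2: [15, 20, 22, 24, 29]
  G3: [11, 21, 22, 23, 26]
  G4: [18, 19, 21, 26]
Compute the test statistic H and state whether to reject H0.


Step 1: Combine all N = 17 observations and assign midranks.
sorted (value, group, rank): (8,G1,1), (11,G3,2), (15,G2,3), (18,G4,4), (19,G1,5.5), (19,G4,5.5), (20,G2,7), (21,G1,9), (21,G3,9), (21,G4,9), (22,G2,11.5), (22,G3,11.5), (23,G3,13), (24,G2,14), (26,G3,15.5), (26,G4,15.5), (29,G2,17)
Step 2: Sum ranks within each group.
R_1 = 15.5 (n_1 = 3)
R_2 = 52.5 (n_2 = 5)
R_3 = 51 (n_3 = 5)
R_4 = 34 (n_4 = 4)
Step 3: H = 12/(N(N+1)) * sum(R_i^2/n_i) - 3(N+1)
     = 12/(17*18) * (15.5^2/3 + 52.5^2/5 + 51^2/5 + 34^2/4) - 3*18
     = 0.039216 * 1440.53 - 54
     = 2.491503.
Step 4: Ties present; correction factor C = 1 - 42/(17^3 - 17) = 0.991422. Corrected H = 2.491503 / 0.991422 = 2.513061.
Step 5: Under H0, H ~ chi^2(3); p-value = 0.472935.
Step 6: alpha = 0.1. fail to reject H0.

H = 2.5131, df = 3, p = 0.472935, fail to reject H0.


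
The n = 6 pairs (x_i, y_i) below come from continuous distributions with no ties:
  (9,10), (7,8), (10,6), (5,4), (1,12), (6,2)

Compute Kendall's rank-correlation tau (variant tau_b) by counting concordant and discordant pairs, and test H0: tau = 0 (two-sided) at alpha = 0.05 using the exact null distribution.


Step 1: Enumerate the 15 unordered pairs (i,j) with i<j and classify each by sign(x_j-x_i) * sign(y_j-y_i).
  (1,2):dx=-2,dy=-2->C; (1,3):dx=+1,dy=-4->D; (1,4):dx=-4,dy=-6->C; (1,5):dx=-8,dy=+2->D
  (1,6):dx=-3,dy=-8->C; (2,3):dx=+3,dy=-2->D; (2,4):dx=-2,dy=-4->C; (2,5):dx=-6,dy=+4->D
  (2,6):dx=-1,dy=-6->C; (3,4):dx=-5,dy=-2->C; (3,5):dx=-9,dy=+6->D; (3,6):dx=-4,dy=-4->C
  (4,5):dx=-4,dy=+8->D; (4,6):dx=+1,dy=-2->D; (5,6):dx=+5,dy=-10->D
Step 2: C = 7, D = 8, total pairs = 15.
Step 3: tau = (C - D)/(n(n-1)/2) = (7 - 8)/15 = -0.066667.
Step 4: Exact two-sided p-value (enumerate n! = 720 permutations of y under H0): p = 1.000000.
Step 5: alpha = 0.05. fail to reject H0.

tau_b = -0.0667 (C=7, D=8), p = 1.000000, fail to reject H0.


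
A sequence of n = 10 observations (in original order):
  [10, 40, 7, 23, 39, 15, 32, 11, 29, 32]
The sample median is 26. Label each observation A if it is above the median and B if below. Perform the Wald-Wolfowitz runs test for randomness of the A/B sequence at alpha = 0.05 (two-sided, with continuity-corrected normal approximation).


Step 1: Compute median = 26; label A = above, B = below.
Labels in order: BABBABABAA  (n_A = 5, n_B = 5)
Step 2: Count runs R = 8.
Step 3: Under H0 (random ordering), E[R] = 2*n_A*n_B/(n_A+n_B) + 1 = 2*5*5/10 + 1 = 6.0000.
        Var[R] = 2*n_A*n_B*(2*n_A*n_B - n_A - n_B) / ((n_A+n_B)^2 * (n_A+n_B-1)) = 2000/900 = 2.2222.
        SD[R] = 1.4907.
Step 4: Continuity-corrected z = (R - 0.5 - E[R]) / SD[R] = (8 - 0.5 - 6.0000) / 1.4907 = 1.0062.
Step 5: Two-sided p-value via normal approximation = 2*(1 - Phi(|z|)) = 0.314305.
Step 6: alpha = 0.05. fail to reject H0.

R = 8, z = 1.0062, p = 0.314305, fail to reject H0.


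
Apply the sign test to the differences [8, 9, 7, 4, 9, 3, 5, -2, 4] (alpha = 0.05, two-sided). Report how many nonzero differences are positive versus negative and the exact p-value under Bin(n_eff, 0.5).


Step 1: Discard zero differences. Original n = 9; n_eff = number of nonzero differences = 9.
Nonzero differences (with sign): +8, +9, +7, +4, +9, +3, +5, -2, +4
Step 2: Count signs: positive = 8, negative = 1.
Step 3: Under H0: P(positive) = 0.5, so the number of positives S ~ Bin(9, 0.5).
Step 4: Two-sided exact p-value = sum of Bin(9,0.5) probabilities at or below the observed probability = 0.039062.
Step 5: alpha = 0.05. reject H0.

n_eff = 9, pos = 8, neg = 1, p = 0.039062, reject H0.


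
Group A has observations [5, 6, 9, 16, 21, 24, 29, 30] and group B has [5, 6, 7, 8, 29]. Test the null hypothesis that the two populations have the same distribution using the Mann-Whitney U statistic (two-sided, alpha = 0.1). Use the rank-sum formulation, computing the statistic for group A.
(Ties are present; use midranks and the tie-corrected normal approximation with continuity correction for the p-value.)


Step 1: Combine and sort all 13 observations; assign midranks.
sorted (value, group): (5,X), (5,Y), (6,X), (6,Y), (7,Y), (8,Y), (9,X), (16,X), (21,X), (24,X), (29,X), (29,Y), (30,X)
ranks: 5->1.5, 5->1.5, 6->3.5, 6->3.5, 7->5, 8->6, 9->7, 16->8, 21->9, 24->10, 29->11.5, 29->11.5, 30->13
Step 2: Rank sum for X: R1 = 1.5 + 3.5 + 7 + 8 + 9 + 10 + 11.5 + 13 = 63.5.
Step 3: U_X = R1 - n1(n1+1)/2 = 63.5 - 8*9/2 = 63.5 - 36 = 27.5.
       U_Y = n1*n2 - U_X = 40 - 27.5 = 12.5.
Step 4: Ties are present, so use the tie-corrected normal approximation (with continuity correction) for the p-value.
Step 5: p-value = 0.303506; compare to alpha = 0.1. fail to reject H0.

U_X = 27.5, p = 0.303506, fail to reject H0 at alpha = 0.1.


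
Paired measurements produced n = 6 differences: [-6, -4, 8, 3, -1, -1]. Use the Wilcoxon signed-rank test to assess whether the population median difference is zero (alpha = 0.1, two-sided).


Step 1: Drop any zero differences (none here) and take |d_i|.
|d| = [6, 4, 8, 3, 1, 1]
Step 2: Midrank |d_i| (ties get averaged ranks).
ranks: |6|->5, |4|->4, |8|->6, |3|->3, |1|->1.5, |1|->1.5
Step 3: Attach original signs; sum ranks with positive sign and with negative sign.
W+ = 6 + 3 = 9
W- = 5 + 4 + 1.5 + 1.5 = 12
(Check: W+ + W- = 21 should equal n(n+1)/2 = 21.)
Step 4: Test statistic W = min(W+, W-) = 9.
Step 5: Ties in |d|, so use the tie-corrected normal approximation.
        E[W] = n(n+1)/4 = 6*7/4 = 10.5.
        Tie groups: |d|=1 (t=2); sum(t^3 - t) = 6.
        Var[W] = n(n+1)(2n+1)/24 - sum(t^3-t)/48 = 546/24 - 6/48 = 22.625.
        z = (W - E[W]) / sqrt(Var[W]) = (9 - 10.5) / 4.7566 = -0.3154.
        Two-sided p = 2*Phi(z) = 0.752494.
Step 6: alpha = 0.1. fail to reject H0.

W+ = 9, W- = 12, W = min = 9, p = 0.752494, fail to reject H0.


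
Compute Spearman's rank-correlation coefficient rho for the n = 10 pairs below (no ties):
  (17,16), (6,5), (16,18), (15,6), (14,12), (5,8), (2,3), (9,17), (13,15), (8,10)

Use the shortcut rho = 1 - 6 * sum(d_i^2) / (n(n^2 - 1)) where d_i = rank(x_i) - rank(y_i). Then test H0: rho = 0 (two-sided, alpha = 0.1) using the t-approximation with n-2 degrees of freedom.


Step 1: Rank x and y separately (midranks; no ties here).
rank(x): 17->10, 6->3, 16->9, 15->8, 14->7, 5->2, 2->1, 9->5, 13->6, 8->4
rank(y): 16->8, 5->2, 18->10, 6->3, 12->6, 8->4, 3->1, 17->9, 15->7, 10->5
Step 2: d_i = R_x(i) - R_y(i); compute d_i^2.
  (10-8)^2=4, (3-2)^2=1, (9-10)^2=1, (8-3)^2=25, (7-6)^2=1, (2-4)^2=4, (1-1)^2=0, (5-9)^2=16, (6-7)^2=1, (4-5)^2=1
sum(d^2) = 54.
Step 3: rho = 1 - 6*54 / (10*(10^2 - 1)) = 1 - 324/990 = 0.672727.
Step 4: Under H0, t = rho * sqrt((n-2)/(1-rho^2)) = 2.5717 ~ t(8).
Step 5: Two-sided p-value from the t-distribution with 8 df = 0.033041.
Step 6: alpha = 0.1. reject H0.

rho = 0.6727, p = 0.033041, reject H0 at alpha = 0.1.


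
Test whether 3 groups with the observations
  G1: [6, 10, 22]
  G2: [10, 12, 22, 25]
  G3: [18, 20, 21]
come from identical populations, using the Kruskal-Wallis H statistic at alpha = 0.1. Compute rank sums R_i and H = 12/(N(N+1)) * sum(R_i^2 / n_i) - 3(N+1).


Step 1: Combine all N = 10 observations and assign midranks.
sorted (value, group, rank): (6,G1,1), (10,G1,2.5), (10,G2,2.5), (12,G2,4), (18,G3,5), (20,G3,6), (21,G3,7), (22,G1,8.5), (22,G2,8.5), (25,G2,10)
Step 2: Sum ranks within each group.
R_1 = 12 (n_1 = 3)
R_2 = 25 (n_2 = 4)
R_3 = 18 (n_3 = 3)
Step 3: H = 12/(N(N+1)) * sum(R_i^2/n_i) - 3(N+1)
     = 12/(10*11) * (12^2/3 + 25^2/4 + 18^2/3) - 3*11
     = 0.109091 * 312.25 - 33
     = 1.063636.
Step 4: Ties present; correction factor C = 1 - 12/(10^3 - 10) = 0.987879. Corrected H = 1.063636 / 0.987879 = 1.076687.
Step 5: Under H0, H ~ chi^2(2); p-value = 0.583714.
Step 6: alpha = 0.1. fail to reject H0.

H = 1.0767, df = 2, p = 0.583714, fail to reject H0.


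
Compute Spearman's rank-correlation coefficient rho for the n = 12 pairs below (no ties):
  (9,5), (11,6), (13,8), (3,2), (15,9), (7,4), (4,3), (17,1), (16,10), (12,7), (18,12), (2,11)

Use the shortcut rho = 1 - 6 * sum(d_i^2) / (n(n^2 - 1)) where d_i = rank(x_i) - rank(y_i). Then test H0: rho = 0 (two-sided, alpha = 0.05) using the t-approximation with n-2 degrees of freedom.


Step 1: Rank x and y separately (midranks; no ties here).
rank(x): 9->5, 11->6, 13->8, 3->2, 15->9, 7->4, 4->3, 17->11, 16->10, 12->7, 18->12, 2->1
rank(y): 5->5, 6->6, 8->8, 2->2, 9->9, 4->4, 3->3, 1->1, 10->10, 7->7, 12->12, 11->11
Step 2: d_i = R_x(i) - R_y(i); compute d_i^2.
  (5-5)^2=0, (6-6)^2=0, (8-8)^2=0, (2-2)^2=0, (9-9)^2=0, (4-4)^2=0, (3-3)^2=0, (11-1)^2=100, (10-10)^2=0, (7-7)^2=0, (12-12)^2=0, (1-11)^2=100
sum(d^2) = 200.
Step 3: rho = 1 - 6*200 / (12*(12^2 - 1)) = 1 - 1200/1716 = 0.300699.
Step 4: Under H0, t = rho * sqrt((n-2)/(1-rho^2)) = 0.9970 ~ t(10).
Step 5: Two-sided p-value from the t-distribution with 10 df = 0.342260.
Step 6: alpha = 0.05. fail to reject H0.

rho = 0.3007, p = 0.342260, fail to reject H0 at alpha = 0.05.


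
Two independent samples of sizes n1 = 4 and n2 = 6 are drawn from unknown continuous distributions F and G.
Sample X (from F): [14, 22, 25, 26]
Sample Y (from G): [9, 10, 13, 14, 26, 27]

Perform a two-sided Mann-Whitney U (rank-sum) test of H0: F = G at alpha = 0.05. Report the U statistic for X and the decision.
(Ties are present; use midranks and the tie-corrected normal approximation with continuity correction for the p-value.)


Step 1: Combine and sort all 10 observations; assign midranks.
sorted (value, group): (9,Y), (10,Y), (13,Y), (14,X), (14,Y), (22,X), (25,X), (26,X), (26,Y), (27,Y)
ranks: 9->1, 10->2, 13->3, 14->4.5, 14->4.5, 22->6, 25->7, 26->8.5, 26->8.5, 27->10
Step 2: Rank sum for X: R1 = 4.5 + 6 + 7 + 8.5 = 26.
Step 3: U_X = R1 - n1(n1+1)/2 = 26 - 4*5/2 = 26 - 10 = 16.
       U_Y = n1*n2 - U_X = 24 - 16 = 8.
Step 4: Ties are present, so use the tie-corrected normal approximation (with continuity correction) for the p-value.
Step 5: p-value = 0.452793; compare to alpha = 0.05. fail to reject H0.

U_X = 16, p = 0.452793, fail to reject H0 at alpha = 0.05.


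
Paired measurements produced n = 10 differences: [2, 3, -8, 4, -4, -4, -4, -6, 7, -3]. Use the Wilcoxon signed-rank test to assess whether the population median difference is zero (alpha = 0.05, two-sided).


Step 1: Drop any zero differences (none here) and take |d_i|.
|d| = [2, 3, 8, 4, 4, 4, 4, 6, 7, 3]
Step 2: Midrank |d_i| (ties get averaged ranks).
ranks: |2|->1, |3|->2.5, |8|->10, |4|->5.5, |4|->5.5, |4|->5.5, |4|->5.5, |6|->8, |7|->9, |3|->2.5
Step 3: Attach original signs; sum ranks with positive sign and with negative sign.
W+ = 1 + 2.5 + 5.5 + 9 = 18
W- = 10 + 5.5 + 5.5 + 5.5 + 8 + 2.5 = 37
(Check: W+ + W- = 55 should equal n(n+1)/2 = 55.)
Step 4: Test statistic W = min(W+, W-) = 18.
Step 5: Ties in |d|, so use the tie-corrected normal approximation.
        E[W] = n(n+1)/4 = 10*11/4 = 27.5.
        Tie groups: |d|=3 (t=2), |d|=4 (t=4); sum(t^3 - t) = 66.
        Var[W] = n(n+1)(2n+1)/24 - sum(t^3-t)/48 = 2310/24 - 66/48 = 94.875.
        z = (W - E[W]) / sqrt(Var[W]) = (18 - 27.5) / 9.7404 = -0.9753.
        Two-sided p = 2*Phi(z) = 0.329401.
Step 6: alpha = 0.05. fail to reject H0.

W+ = 18, W- = 37, W = min = 18, p = 0.329401, fail to reject H0.


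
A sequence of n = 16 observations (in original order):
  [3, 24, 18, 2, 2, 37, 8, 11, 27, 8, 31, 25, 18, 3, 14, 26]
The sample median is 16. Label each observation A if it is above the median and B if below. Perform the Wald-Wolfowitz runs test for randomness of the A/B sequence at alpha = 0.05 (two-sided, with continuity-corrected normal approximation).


Step 1: Compute median = 16; label A = above, B = below.
Labels in order: BAABBABBABAAABBA  (n_A = 8, n_B = 8)
Step 2: Count runs R = 10.
Step 3: Under H0 (random ordering), E[R] = 2*n_A*n_B/(n_A+n_B) + 1 = 2*8*8/16 + 1 = 9.0000.
        Var[R] = 2*n_A*n_B*(2*n_A*n_B - n_A - n_B) / ((n_A+n_B)^2 * (n_A+n_B-1)) = 14336/3840 = 3.7333.
        SD[R] = 1.9322.
Step 4: Continuity-corrected z = (R - 0.5 - E[R]) / SD[R] = (10 - 0.5 - 9.0000) / 1.9322 = 0.2588.
Step 5: Two-sided p-value via normal approximation = 2*(1 - Phi(|z|)) = 0.795809.
Step 6: alpha = 0.05. fail to reject H0.

R = 10, z = 0.2588, p = 0.795809, fail to reject H0.


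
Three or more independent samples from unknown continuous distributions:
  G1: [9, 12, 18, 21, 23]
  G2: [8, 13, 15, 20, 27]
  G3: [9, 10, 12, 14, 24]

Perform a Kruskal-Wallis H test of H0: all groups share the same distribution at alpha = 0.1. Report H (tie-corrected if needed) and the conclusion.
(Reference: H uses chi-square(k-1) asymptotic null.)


Step 1: Combine all N = 15 observations and assign midranks.
sorted (value, group, rank): (8,G2,1), (9,G1,2.5), (9,G3,2.5), (10,G3,4), (12,G1,5.5), (12,G3,5.5), (13,G2,7), (14,G3,8), (15,G2,9), (18,G1,10), (20,G2,11), (21,G1,12), (23,G1,13), (24,G3,14), (27,G2,15)
Step 2: Sum ranks within each group.
R_1 = 43 (n_1 = 5)
R_2 = 43 (n_2 = 5)
R_3 = 34 (n_3 = 5)
Step 3: H = 12/(N(N+1)) * sum(R_i^2/n_i) - 3(N+1)
     = 12/(15*16) * (43^2/5 + 43^2/5 + 34^2/5) - 3*16
     = 0.050000 * 970.8 - 48
     = 0.540000.
Step 4: Ties present; correction factor C = 1 - 12/(15^3 - 15) = 0.996429. Corrected H = 0.540000 / 0.996429 = 0.541935.
Step 5: Under H0, H ~ chi^2(2); p-value = 0.762641.
Step 6: alpha = 0.1. fail to reject H0.

H = 0.5419, df = 2, p = 0.762641, fail to reject H0.


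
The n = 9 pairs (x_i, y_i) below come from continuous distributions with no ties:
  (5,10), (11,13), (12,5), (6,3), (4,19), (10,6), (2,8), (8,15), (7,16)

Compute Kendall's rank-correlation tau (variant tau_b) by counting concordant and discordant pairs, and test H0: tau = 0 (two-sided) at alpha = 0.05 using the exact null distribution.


Step 1: Enumerate the 36 unordered pairs (i,j) with i<j and classify each by sign(x_j-x_i) * sign(y_j-y_i).
  (1,2):dx=+6,dy=+3->C; (1,3):dx=+7,dy=-5->D; (1,4):dx=+1,dy=-7->D; (1,5):dx=-1,dy=+9->D
  (1,6):dx=+5,dy=-4->D; (1,7):dx=-3,dy=-2->C; (1,8):dx=+3,dy=+5->C; (1,9):dx=+2,dy=+6->C
  (2,3):dx=+1,dy=-8->D; (2,4):dx=-5,dy=-10->C; (2,5):dx=-7,dy=+6->D; (2,6):dx=-1,dy=-7->C
  (2,7):dx=-9,dy=-5->C; (2,8):dx=-3,dy=+2->D; (2,9):dx=-4,dy=+3->D; (3,4):dx=-6,dy=-2->C
  (3,5):dx=-8,dy=+14->D; (3,6):dx=-2,dy=+1->D; (3,7):dx=-10,dy=+3->D; (3,8):dx=-4,dy=+10->D
  (3,9):dx=-5,dy=+11->D; (4,5):dx=-2,dy=+16->D; (4,6):dx=+4,dy=+3->C; (4,7):dx=-4,dy=+5->D
  (4,8):dx=+2,dy=+12->C; (4,9):dx=+1,dy=+13->C; (5,6):dx=+6,dy=-13->D; (5,7):dx=-2,dy=-11->C
  (5,8):dx=+4,dy=-4->D; (5,9):dx=+3,dy=-3->D; (6,7):dx=-8,dy=+2->D; (6,8):dx=-2,dy=+9->D
  (6,9):dx=-3,dy=+10->D; (7,8):dx=+6,dy=+7->C; (7,9):dx=+5,dy=+8->C; (8,9):dx=-1,dy=+1->D
Step 2: C = 14, D = 22, total pairs = 36.
Step 3: tau = (C - D)/(n(n-1)/2) = (14 - 22)/36 = -0.222222.
Step 4: Exact two-sided p-value (enumerate n! = 362880 permutations of y under H0): p = 0.476709.
Step 5: alpha = 0.05. fail to reject H0.

tau_b = -0.2222 (C=14, D=22), p = 0.476709, fail to reject H0.


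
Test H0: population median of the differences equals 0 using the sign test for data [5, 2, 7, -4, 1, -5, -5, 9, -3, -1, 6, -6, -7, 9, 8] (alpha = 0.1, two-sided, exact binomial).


Step 1: Discard zero differences. Original n = 15; n_eff = number of nonzero differences = 15.
Nonzero differences (with sign): +5, +2, +7, -4, +1, -5, -5, +9, -3, -1, +6, -6, -7, +9, +8
Step 2: Count signs: positive = 8, negative = 7.
Step 3: Under H0: P(positive) = 0.5, so the number of positives S ~ Bin(15, 0.5).
Step 4: Two-sided exact p-value = sum of Bin(15,0.5) probabilities at or below the observed probability = 1.000000.
Step 5: alpha = 0.1. fail to reject H0.

n_eff = 15, pos = 8, neg = 7, p = 1.000000, fail to reject H0.


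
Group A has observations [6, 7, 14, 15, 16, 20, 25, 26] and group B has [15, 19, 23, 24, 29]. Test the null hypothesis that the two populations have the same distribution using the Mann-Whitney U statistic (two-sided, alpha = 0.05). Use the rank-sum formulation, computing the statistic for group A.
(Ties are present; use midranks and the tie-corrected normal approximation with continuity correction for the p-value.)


Step 1: Combine and sort all 13 observations; assign midranks.
sorted (value, group): (6,X), (7,X), (14,X), (15,X), (15,Y), (16,X), (19,Y), (20,X), (23,Y), (24,Y), (25,X), (26,X), (29,Y)
ranks: 6->1, 7->2, 14->3, 15->4.5, 15->4.5, 16->6, 19->7, 20->8, 23->9, 24->10, 25->11, 26->12, 29->13
Step 2: Rank sum for X: R1 = 1 + 2 + 3 + 4.5 + 6 + 8 + 11 + 12 = 47.5.
Step 3: U_X = R1 - n1(n1+1)/2 = 47.5 - 8*9/2 = 47.5 - 36 = 11.5.
       U_Y = n1*n2 - U_X = 40 - 11.5 = 28.5.
Step 4: Ties are present, so use the tie-corrected normal approximation (with continuity correction) for the p-value.
Step 5: p-value = 0.240919; compare to alpha = 0.05. fail to reject H0.

U_X = 11.5, p = 0.240919, fail to reject H0 at alpha = 0.05.


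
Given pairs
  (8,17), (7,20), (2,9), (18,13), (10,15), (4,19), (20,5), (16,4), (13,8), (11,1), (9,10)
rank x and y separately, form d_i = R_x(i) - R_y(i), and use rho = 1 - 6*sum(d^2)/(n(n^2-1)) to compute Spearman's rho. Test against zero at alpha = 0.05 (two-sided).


Step 1: Rank x and y separately (midranks; no ties here).
rank(x): 8->4, 7->3, 2->1, 18->10, 10->6, 4->2, 20->11, 16->9, 13->8, 11->7, 9->5
rank(y): 17->9, 20->11, 9->5, 13->7, 15->8, 19->10, 5->3, 4->2, 8->4, 1->1, 10->6
Step 2: d_i = R_x(i) - R_y(i); compute d_i^2.
  (4-9)^2=25, (3-11)^2=64, (1-5)^2=16, (10-7)^2=9, (6-8)^2=4, (2-10)^2=64, (11-3)^2=64, (9-2)^2=49, (8-4)^2=16, (7-1)^2=36, (5-6)^2=1
sum(d^2) = 348.
Step 3: rho = 1 - 6*348 / (11*(11^2 - 1)) = 1 - 2088/1320 = -0.581818.
Step 4: Under H0, t = rho * sqrt((n-2)/(1-rho^2)) = -2.1461 ~ t(9).
Step 5: Two-sided p-value from the t-distribution with 9 df = 0.060420.
Step 6: alpha = 0.05. fail to reject H0.

rho = -0.5818, p = 0.060420, fail to reject H0 at alpha = 0.05.


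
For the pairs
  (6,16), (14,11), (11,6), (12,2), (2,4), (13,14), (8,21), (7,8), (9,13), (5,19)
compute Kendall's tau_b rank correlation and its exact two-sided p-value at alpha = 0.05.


Step 1: Enumerate the 45 unordered pairs (i,j) with i<j and classify each by sign(x_j-x_i) * sign(y_j-y_i).
  (1,2):dx=+8,dy=-5->D; (1,3):dx=+5,dy=-10->D; (1,4):dx=+6,dy=-14->D; (1,5):dx=-4,dy=-12->C
  (1,6):dx=+7,dy=-2->D; (1,7):dx=+2,dy=+5->C; (1,8):dx=+1,dy=-8->D; (1,9):dx=+3,dy=-3->D
  (1,10):dx=-1,dy=+3->D; (2,3):dx=-3,dy=-5->C; (2,4):dx=-2,dy=-9->C; (2,5):dx=-12,dy=-7->C
  (2,6):dx=-1,dy=+3->D; (2,7):dx=-6,dy=+10->D; (2,8):dx=-7,dy=-3->C; (2,9):dx=-5,dy=+2->D
  (2,10):dx=-9,dy=+8->D; (3,4):dx=+1,dy=-4->D; (3,5):dx=-9,dy=-2->C; (3,6):dx=+2,dy=+8->C
  (3,7):dx=-3,dy=+15->D; (3,8):dx=-4,dy=+2->D; (3,9):dx=-2,dy=+7->D; (3,10):dx=-6,dy=+13->D
  (4,5):dx=-10,dy=+2->D; (4,6):dx=+1,dy=+12->C; (4,7):dx=-4,dy=+19->D; (4,8):dx=-5,dy=+6->D
  (4,9):dx=-3,dy=+11->D; (4,10):dx=-7,dy=+17->D; (5,6):dx=+11,dy=+10->C; (5,7):dx=+6,dy=+17->C
  (5,8):dx=+5,dy=+4->C; (5,9):dx=+7,dy=+9->C; (5,10):dx=+3,dy=+15->C; (6,7):dx=-5,dy=+7->D
  (6,8):dx=-6,dy=-6->C; (6,9):dx=-4,dy=-1->C; (6,10):dx=-8,dy=+5->D; (7,8):dx=-1,dy=-13->C
  (7,9):dx=+1,dy=-8->D; (7,10):dx=-3,dy=-2->C; (8,9):dx=+2,dy=+5->C; (8,10):dx=-2,dy=+11->D
  (9,10):dx=-4,dy=+6->D
Step 2: C = 19, D = 26, total pairs = 45.
Step 3: tau = (C - D)/(n(n-1)/2) = (19 - 26)/45 = -0.155556.
Step 4: Exact two-sided p-value (enumerate n! = 3628800 permutations of y under H0): p = 0.600654.
Step 5: alpha = 0.05. fail to reject H0.

tau_b = -0.1556 (C=19, D=26), p = 0.600654, fail to reject H0.


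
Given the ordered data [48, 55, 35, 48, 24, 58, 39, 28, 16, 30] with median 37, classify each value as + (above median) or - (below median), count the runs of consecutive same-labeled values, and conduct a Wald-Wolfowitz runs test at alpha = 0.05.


Step 1: Compute median = 37; label A = above, B = below.
Labels in order: AABABAABBB  (n_A = 5, n_B = 5)
Step 2: Count runs R = 6.
Step 3: Under H0 (random ordering), E[R] = 2*n_A*n_B/(n_A+n_B) + 1 = 2*5*5/10 + 1 = 6.0000.
        Var[R] = 2*n_A*n_B*(2*n_A*n_B - n_A - n_B) / ((n_A+n_B)^2 * (n_A+n_B-1)) = 2000/900 = 2.2222.
        SD[R] = 1.4907.
Step 4: R = E[R], so z = 0 with no continuity correction.
Step 5: Two-sided p-value via normal approximation = 2*(1 - Phi(|z|)) = 1.000000.
Step 6: alpha = 0.05. fail to reject H0.

R = 6, z = 0.0000, p = 1.000000, fail to reject H0.


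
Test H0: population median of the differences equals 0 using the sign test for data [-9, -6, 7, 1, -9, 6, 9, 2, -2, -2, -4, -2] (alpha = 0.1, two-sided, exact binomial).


Step 1: Discard zero differences. Original n = 12; n_eff = number of nonzero differences = 12.
Nonzero differences (with sign): -9, -6, +7, +1, -9, +6, +9, +2, -2, -2, -4, -2
Step 2: Count signs: positive = 5, negative = 7.
Step 3: Under H0: P(positive) = 0.5, so the number of positives S ~ Bin(12, 0.5).
Step 4: Two-sided exact p-value = sum of Bin(12,0.5) probabilities at or below the observed probability = 0.774414.
Step 5: alpha = 0.1. fail to reject H0.

n_eff = 12, pos = 5, neg = 7, p = 0.774414, fail to reject H0.


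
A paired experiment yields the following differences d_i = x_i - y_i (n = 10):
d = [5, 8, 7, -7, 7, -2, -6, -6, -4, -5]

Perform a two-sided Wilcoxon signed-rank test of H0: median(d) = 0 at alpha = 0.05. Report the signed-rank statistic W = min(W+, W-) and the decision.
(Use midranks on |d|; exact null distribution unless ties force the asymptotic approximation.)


Step 1: Drop any zero differences (none here) and take |d_i|.
|d| = [5, 8, 7, 7, 7, 2, 6, 6, 4, 5]
Step 2: Midrank |d_i| (ties get averaged ranks).
ranks: |5|->3.5, |8|->10, |7|->8, |7|->8, |7|->8, |2|->1, |6|->5.5, |6|->5.5, |4|->2, |5|->3.5
Step 3: Attach original signs; sum ranks with positive sign and with negative sign.
W+ = 3.5 + 10 + 8 + 8 = 29.5
W- = 8 + 1 + 5.5 + 5.5 + 2 + 3.5 = 25.5
(Check: W+ + W- = 55 should equal n(n+1)/2 = 55.)
Step 4: Test statistic W = min(W+, W-) = 25.5.
Step 5: Ties in |d|, so use the tie-corrected normal approximation.
        E[W] = n(n+1)/4 = 10*11/4 = 27.5.
        Tie groups: |d|=5 (t=2), |d|=6 (t=2), |d|=7 (t=3); sum(t^3 - t) = 36.
        Var[W] = n(n+1)(2n+1)/24 - sum(t^3-t)/48 = 2310/24 - 36/48 = 95.5.
        z = (W - E[W]) / sqrt(Var[W]) = (25.5 - 27.5) / 9.7724 = -0.2047.
        Two-sided p = 2*Phi(z) = 0.837839.
Step 6: alpha = 0.05. fail to reject H0.

W+ = 29.5, W- = 25.5, W = min = 25.5, p = 0.837839, fail to reject H0.


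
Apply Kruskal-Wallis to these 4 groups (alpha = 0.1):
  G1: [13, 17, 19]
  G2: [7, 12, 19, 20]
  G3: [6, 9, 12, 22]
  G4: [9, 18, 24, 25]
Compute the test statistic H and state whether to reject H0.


Step 1: Combine all N = 15 observations and assign midranks.
sorted (value, group, rank): (6,G3,1), (7,G2,2), (9,G3,3.5), (9,G4,3.5), (12,G2,5.5), (12,G3,5.5), (13,G1,7), (17,G1,8), (18,G4,9), (19,G1,10.5), (19,G2,10.5), (20,G2,12), (22,G3,13), (24,G4,14), (25,G4,15)
Step 2: Sum ranks within each group.
R_1 = 25.5 (n_1 = 3)
R_2 = 30 (n_2 = 4)
R_3 = 23 (n_3 = 4)
R_4 = 41.5 (n_4 = 4)
Step 3: H = 12/(N(N+1)) * sum(R_i^2/n_i) - 3(N+1)
     = 12/(15*16) * (25.5^2/3 + 30^2/4 + 23^2/4 + 41.5^2/4) - 3*16
     = 0.050000 * 1004.56 - 48
     = 2.228125.
Step 4: Ties present; correction factor C = 1 - 18/(15^3 - 15) = 0.994643. Corrected H = 2.228125 / 0.994643 = 2.240126.
Step 5: Under H0, H ~ chi^2(3); p-value = 0.524088.
Step 6: alpha = 0.1. fail to reject H0.

H = 2.2401, df = 3, p = 0.524088, fail to reject H0.


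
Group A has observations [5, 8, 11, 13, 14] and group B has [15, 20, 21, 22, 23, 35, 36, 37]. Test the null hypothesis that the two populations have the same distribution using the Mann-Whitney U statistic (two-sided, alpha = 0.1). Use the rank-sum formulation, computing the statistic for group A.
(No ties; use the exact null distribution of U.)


Step 1: Combine and sort all 13 observations; assign midranks.
sorted (value, group): (5,X), (8,X), (11,X), (13,X), (14,X), (15,Y), (20,Y), (21,Y), (22,Y), (23,Y), (35,Y), (36,Y), (37,Y)
ranks: 5->1, 8->2, 11->3, 13->4, 14->5, 15->6, 20->7, 21->8, 22->9, 23->10, 35->11, 36->12, 37->13
Step 2: Rank sum for X: R1 = 1 + 2 + 3 + 4 + 5 = 15.
Step 3: U_X = R1 - n1(n1+1)/2 = 15 - 5*6/2 = 15 - 15 = 0.
       U_Y = n1*n2 - U_X = 40 - 0 = 40.
Step 4: No ties, so the exact null distribution of U (based on enumerating the C(13,5) = 1287 equally likely rank assignments) gives the two-sided p-value.
Step 5: p-value = 0.001554; compare to alpha = 0.1. reject H0.

U_X = 0, p = 0.001554, reject H0 at alpha = 0.1.


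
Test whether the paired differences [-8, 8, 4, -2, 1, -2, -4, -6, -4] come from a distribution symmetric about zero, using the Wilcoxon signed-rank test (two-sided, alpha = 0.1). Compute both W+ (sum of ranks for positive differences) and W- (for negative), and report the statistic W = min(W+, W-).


Step 1: Drop any zero differences (none here) and take |d_i|.
|d| = [8, 8, 4, 2, 1, 2, 4, 6, 4]
Step 2: Midrank |d_i| (ties get averaged ranks).
ranks: |8|->8.5, |8|->8.5, |4|->5, |2|->2.5, |1|->1, |2|->2.5, |4|->5, |6|->7, |4|->5
Step 3: Attach original signs; sum ranks with positive sign and with negative sign.
W+ = 8.5 + 5 + 1 = 14.5
W- = 8.5 + 2.5 + 2.5 + 5 + 7 + 5 = 30.5
(Check: W+ + W- = 45 should equal n(n+1)/2 = 45.)
Step 4: Test statistic W = min(W+, W-) = 14.5.
Step 5: Ties in |d|, so use the tie-corrected normal approximation.
        E[W] = n(n+1)/4 = 9*10/4 = 22.5.
        Tie groups: |d|=2 (t=2), |d|=4 (t=3), |d|=8 (t=2); sum(t^3 - t) = 36.
        Var[W] = n(n+1)(2n+1)/24 - sum(t^3-t)/48 = 1710/24 - 36/48 = 70.5.
        z = (W - E[W]) / sqrt(Var[W]) = (14.5 - 22.5) / 8.3964 = -0.9528.
        Two-sided p = 2*Phi(z) = 0.340698.
Step 6: alpha = 0.1. fail to reject H0.

W+ = 14.5, W- = 30.5, W = min = 14.5, p = 0.340698, fail to reject H0.


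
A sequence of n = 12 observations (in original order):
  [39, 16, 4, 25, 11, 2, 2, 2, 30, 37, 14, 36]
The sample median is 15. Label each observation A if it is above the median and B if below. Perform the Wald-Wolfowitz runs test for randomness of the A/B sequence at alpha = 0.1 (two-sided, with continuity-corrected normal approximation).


Step 1: Compute median = 15; label A = above, B = below.
Labels in order: AABABBBBAABA  (n_A = 6, n_B = 6)
Step 2: Count runs R = 7.
Step 3: Under H0 (random ordering), E[R] = 2*n_A*n_B/(n_A+n_B) + 1 = 2*6*6/12 + 1 = 7.0000.
        Var[R] = 2*n_A*n_B*(2*n_A*n_B - n_A - n_B) / ((n_A+n_B)^2 * (n_A+n_B-1)) = 4320/1584 = 2.7273.
        SD[R] = 1.6514.
Step 4: R = E[R], so z = 0 with no continuity correction.
Step 5: Two-sided p-value via normal approximation = 2*(1 - Phi(|z|)) = 1.000000.
Step 6: alpha = 0.1. fail to reject H0.

R = 7, z = 0.0000, p = 1.000000, fail to reject H0.


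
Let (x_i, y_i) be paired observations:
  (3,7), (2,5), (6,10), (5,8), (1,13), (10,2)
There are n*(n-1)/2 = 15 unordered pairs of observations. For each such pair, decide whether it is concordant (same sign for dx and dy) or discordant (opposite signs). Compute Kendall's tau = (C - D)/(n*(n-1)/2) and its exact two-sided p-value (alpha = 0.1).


Step 1: Enumerate the 15 unordered pairs (i,j) with i<j and classify each by sign(x_j-x_i) * sign(y_j-y_i).
  (1,2):dx=-1,dy=-2->C; (1,3):dx=+3,dy=+3->C; (1,4):dx=+2,dy=+1->C; (1,5):dx=-2,dy=+6->D
  (1,6):dx=+7,dy=-5->D; (2,3):dx=+4,dy=+5->C; (2,4):dx=+3,dy=+3->C; (2,5):dx=-1,dy=+8->D
  (2,6):dx=+8,dy=-3->D; (3,4):dx=-1,dy=-2->C; (3,5):dx=-5,dy=+3->D; (3,6):dx=+4,dy=-8->D
  (4,5):dx=-4,dy=+5->D; (4,6):dx=+5,dy=-6->D; (5,6):dx=+9,dy=-11->D
Step 2: C = 6, D = 9, total pairs = 15.
Step 3: tau = (C - D)/(n(n-1)/2) = (6 - 9)/15 = -0.200000.
Step 4: Exact two-sided p-value (enumerate n! = 720 permutations of y under H0): p = 0.719444.
Step 5: alpha = 0.1. fail to reject H0.

tau_b = -0.2000 (C=6, D=9), p = 0.719444, fail to reject H0.


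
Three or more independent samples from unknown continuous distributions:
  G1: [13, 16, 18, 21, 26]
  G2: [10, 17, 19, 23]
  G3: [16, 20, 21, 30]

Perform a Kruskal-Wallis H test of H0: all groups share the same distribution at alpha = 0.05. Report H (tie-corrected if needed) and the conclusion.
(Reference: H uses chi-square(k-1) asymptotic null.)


Step 1: Combine all N = 13 observations and assign midranks.
sorted (value, group, rank): (10,G2,1), (13,G1,2), (16,G1,3.5), (16,G3,3.5), (17,G2,5), (18,G1,6), (19,G2,7), (20,G3,8), (21,G1,9.5), (21,G3,9.5), (23,G2,11), (26,G1,12), (30,G3,13)
Step 2: Sum ranks within each group.
R_1 = 33 (n_1 = 5)
R_2 = 24 (n_2 = 4)
R_3 = 34 (n_3 = 4)
Step 3: H = 12/(N(N+1)) * sum(R_i^2/n_i) - 3(N+1)
     = 12/(13*14) * (33^2/5 + 24^2/4 + 34^2/4) - 3*14
     = 0.065934 * 650.8 - 42
     = 0.909890.
Step 4: Ties present; correction factor C = 1 - 12/(13^3 - 13) = 0.994505. Corrected H = 0.909890 / 0.994505 = 0.914917.
Step 5: Under H0, H ~ chi^2(2); p-value = 0.632890.
Step 6: alpha = 0.05. fail to reject H0.

H = 0.9149, df = 2, p = 0.632890, fail to reject H0.


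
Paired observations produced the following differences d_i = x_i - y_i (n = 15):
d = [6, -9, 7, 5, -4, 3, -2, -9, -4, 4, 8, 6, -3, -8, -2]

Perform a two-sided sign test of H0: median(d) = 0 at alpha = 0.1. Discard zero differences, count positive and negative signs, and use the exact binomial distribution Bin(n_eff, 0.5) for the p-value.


Step 1: Discard zero differences. Original n = 15; n_eff = number of nonzero differences = 15.
Nonzero differences (with sign): +6, -9, +7, +5, -4, +3, -2, -9, -4, +4, +8, +6, -3, -8, -2
Step 2: Count signs: positive = 7, negative = 8.
Step 3: Under H0: P(positive) = 0.5, so the number of positives S ~ Bin(15, 0.5).
Step 4: Two-sided exact p-value = sum of Bin(15,0.5) probabilities at or below the observed probability = 1.000000.
Step 5: alpha = 0.1. fail to reject H0.

n_eff = 15, pos = 7, neg = 8, p = 1.000000, fail to reject H0.


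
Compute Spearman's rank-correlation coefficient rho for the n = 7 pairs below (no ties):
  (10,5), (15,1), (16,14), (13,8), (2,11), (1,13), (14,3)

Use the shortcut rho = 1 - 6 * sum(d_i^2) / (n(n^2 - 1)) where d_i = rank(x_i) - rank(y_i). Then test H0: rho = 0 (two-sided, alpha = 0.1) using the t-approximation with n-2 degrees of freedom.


Step 1: Rank x and y separately (midranks; no ties here).
rank(x): 10->3, 15->6, 16->7, 13->4, 2->2, 1->1, 14->5
rank(y): 5->3, 1->1, 14->7, 8->4, 11->5, 13->6, 3->2
Step 2: d_i = R_x(i) - R_y(i); compute d_i^2.
  (3-3)^2=0, (6-1)^2=25, (7-7)^2=0, (4-4)^2=0, (2-5)^2=9, (1-6)^2=25, (5-2)^2=9
sum(d^2) = 68.
Step 3: rho = 1 - 6*68 / (7*(7^2 - 1)) = 1 - 408/336 = -0.214286.
Step 4: Under H0, t = rho * sqrt((n-2)/(1-rho^2)) = -0.4906 ~ t(5).
Step 5: Two-sided p-value from the t-distribution with 5 df = 0.644512.
Step 6: alpha = 0.1. fail to reject H0.

rho = -0.2143, p = 0.644512, fail to reject H0 at alpha = 0.1.
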